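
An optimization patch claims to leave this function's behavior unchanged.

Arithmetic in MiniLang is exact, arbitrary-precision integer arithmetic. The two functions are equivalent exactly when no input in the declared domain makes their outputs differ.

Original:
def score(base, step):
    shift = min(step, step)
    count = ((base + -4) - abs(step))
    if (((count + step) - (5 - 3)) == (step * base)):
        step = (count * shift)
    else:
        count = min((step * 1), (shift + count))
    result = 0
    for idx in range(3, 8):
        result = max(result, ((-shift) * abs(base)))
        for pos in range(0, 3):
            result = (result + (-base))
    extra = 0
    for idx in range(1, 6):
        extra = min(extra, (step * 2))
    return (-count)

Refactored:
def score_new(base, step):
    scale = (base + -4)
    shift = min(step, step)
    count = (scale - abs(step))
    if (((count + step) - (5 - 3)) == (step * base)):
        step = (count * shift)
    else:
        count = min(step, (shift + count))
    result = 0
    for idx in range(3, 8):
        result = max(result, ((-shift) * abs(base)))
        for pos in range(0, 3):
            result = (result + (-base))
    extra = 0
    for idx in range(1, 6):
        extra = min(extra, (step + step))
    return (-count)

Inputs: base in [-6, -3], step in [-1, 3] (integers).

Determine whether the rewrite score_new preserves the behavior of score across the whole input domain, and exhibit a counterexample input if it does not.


Although statement counts differ; also arithmetic usage differs; also constant usage differs; also local variable names differ, 20/20 inputs agree.
verdict: equivalent


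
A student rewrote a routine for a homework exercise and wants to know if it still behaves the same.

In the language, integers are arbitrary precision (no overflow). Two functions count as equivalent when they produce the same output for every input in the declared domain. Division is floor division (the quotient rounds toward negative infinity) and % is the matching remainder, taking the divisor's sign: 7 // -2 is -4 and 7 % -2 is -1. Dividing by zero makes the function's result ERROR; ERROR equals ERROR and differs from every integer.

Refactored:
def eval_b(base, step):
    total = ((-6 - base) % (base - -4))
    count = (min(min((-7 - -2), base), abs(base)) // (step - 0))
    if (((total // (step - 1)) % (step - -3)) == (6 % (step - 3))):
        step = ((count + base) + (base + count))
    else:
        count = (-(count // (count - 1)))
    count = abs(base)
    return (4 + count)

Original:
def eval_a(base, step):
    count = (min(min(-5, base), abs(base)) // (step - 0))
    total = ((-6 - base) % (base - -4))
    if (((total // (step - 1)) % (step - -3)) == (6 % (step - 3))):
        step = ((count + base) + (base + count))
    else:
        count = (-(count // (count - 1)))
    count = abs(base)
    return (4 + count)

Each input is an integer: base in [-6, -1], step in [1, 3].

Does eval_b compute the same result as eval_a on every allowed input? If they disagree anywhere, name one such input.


Reading the diff, among the changes: constant usage differs; and arithmetic usage differs.
One worked example (base=-5, step=1) — eval_a: count=-5, then total=0, then a zero divisor aborts: ERROR; eval_b: total=0, then count=-5, then a zero divisor aborts: ERROR; agreement on ERROR.
An exhaustive pass over the 18 declared inputs shows identical outputs.
verdict: equivalent


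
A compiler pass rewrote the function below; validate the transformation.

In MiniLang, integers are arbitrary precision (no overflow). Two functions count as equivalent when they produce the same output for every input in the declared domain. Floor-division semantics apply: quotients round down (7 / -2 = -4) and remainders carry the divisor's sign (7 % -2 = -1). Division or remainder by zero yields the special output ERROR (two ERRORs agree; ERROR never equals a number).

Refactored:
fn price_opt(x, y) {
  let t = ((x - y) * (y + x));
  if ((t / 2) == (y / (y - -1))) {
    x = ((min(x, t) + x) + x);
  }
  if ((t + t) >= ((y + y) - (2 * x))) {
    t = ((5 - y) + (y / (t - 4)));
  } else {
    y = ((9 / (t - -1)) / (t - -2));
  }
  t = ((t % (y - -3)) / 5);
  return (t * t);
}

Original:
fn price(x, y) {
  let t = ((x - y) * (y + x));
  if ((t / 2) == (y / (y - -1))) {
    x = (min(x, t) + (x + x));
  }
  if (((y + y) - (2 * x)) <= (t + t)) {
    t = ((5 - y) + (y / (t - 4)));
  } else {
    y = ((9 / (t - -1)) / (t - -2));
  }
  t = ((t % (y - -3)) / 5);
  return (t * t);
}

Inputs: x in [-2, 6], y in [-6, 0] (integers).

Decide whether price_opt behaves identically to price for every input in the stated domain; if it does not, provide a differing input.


Side by side, the visible changes include: comparison usage differs.
One worked example (x=-1, y=-4) — price: t = -15; ((t / 2) == (y / (y - -1))) -> false; (((y + y) - (2 * x)) <= (t + t)) -> false; y = 0; t = 0; return 0; price_opt: t = -15; ((t / 2) == (y / (y - -1))) -> false; ((t + t) >= ((y + y) - (2 * x))) -> false; y = 0; t = 0; return 0; agreement on 0.
Sweeping the whole domain (63 inputs) finds no disagreement.
verdict: equivalent


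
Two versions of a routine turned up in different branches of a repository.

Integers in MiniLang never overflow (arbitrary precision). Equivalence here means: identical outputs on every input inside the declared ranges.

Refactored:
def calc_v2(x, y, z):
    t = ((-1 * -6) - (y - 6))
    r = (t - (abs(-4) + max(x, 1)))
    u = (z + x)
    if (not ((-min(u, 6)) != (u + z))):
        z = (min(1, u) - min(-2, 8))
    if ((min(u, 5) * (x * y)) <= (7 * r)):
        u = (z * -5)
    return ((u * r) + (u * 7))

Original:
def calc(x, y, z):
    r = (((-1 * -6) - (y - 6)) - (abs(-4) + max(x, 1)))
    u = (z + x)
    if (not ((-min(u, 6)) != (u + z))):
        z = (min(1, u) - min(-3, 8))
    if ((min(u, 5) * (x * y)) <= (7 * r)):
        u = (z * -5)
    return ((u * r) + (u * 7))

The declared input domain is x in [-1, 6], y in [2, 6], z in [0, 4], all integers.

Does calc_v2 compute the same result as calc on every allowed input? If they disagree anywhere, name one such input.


These are not equivalent — on x=0, y=2, z=0 the outputs split (-180 vs -120).
calc: r = 5; u = 0; (not ((-min(u, 6)) != (u + z))) -> true; z = 3; ((min(u, 5) * (x * y)) <= (7 * r)) -> true; u = -15; return -180
calc_v2: t = 10; r = 5; u = 0; (not ((-min(u, 6)) != (u + z))) -> true; z = 2; ((min(u, 5) * (x * y)) <= (7 * r)) -> true; u = -10; return -120
verdict: not equivalent; witness: x=0, y=2, z=0


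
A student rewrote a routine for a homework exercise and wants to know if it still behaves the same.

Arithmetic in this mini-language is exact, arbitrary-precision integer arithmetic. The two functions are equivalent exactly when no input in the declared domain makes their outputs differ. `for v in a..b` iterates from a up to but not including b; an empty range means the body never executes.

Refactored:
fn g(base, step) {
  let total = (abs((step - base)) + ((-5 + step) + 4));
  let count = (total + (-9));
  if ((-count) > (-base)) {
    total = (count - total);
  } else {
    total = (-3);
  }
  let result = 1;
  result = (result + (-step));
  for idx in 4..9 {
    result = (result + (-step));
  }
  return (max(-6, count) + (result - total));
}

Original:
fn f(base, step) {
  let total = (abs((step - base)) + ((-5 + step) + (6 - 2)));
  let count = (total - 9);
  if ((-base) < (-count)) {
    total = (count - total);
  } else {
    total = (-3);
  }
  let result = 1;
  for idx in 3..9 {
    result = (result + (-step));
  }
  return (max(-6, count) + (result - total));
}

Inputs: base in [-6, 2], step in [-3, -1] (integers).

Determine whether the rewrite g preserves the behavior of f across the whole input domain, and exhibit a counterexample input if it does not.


The two are interchangeable: statement counts differ, and loop structure differs, and arithmetic usage differs, and constant usage differs, and comparison usage differs, and every declared input agrees.
As a probe, take base=0, step=-3: f runs total=-1, then count=-10, then ((-base) < (-count)) is true, then total=-9, then result=1, then (idx=3), then result=4, then (idx=4), then result=7, then (idx=5), then result=10, then (idx=6), then result=13, then (idx=7), then result=16, then (idx=8), then result=19, then returns 22; g runs total=-1, then count=-10, then ((-count) > (-base)) is true, then total=-9, then result=1, then result=4, then (idx=4), then result=7, then (idx=5), then result=10, then (idx=6), then result=13, then (idx=7), then result=16, then (idx=8), then result=19, then returns 22; both end at 22.
Sweeping the whole domain (27 inputs) finds no disagreement.
verdict: equivalent


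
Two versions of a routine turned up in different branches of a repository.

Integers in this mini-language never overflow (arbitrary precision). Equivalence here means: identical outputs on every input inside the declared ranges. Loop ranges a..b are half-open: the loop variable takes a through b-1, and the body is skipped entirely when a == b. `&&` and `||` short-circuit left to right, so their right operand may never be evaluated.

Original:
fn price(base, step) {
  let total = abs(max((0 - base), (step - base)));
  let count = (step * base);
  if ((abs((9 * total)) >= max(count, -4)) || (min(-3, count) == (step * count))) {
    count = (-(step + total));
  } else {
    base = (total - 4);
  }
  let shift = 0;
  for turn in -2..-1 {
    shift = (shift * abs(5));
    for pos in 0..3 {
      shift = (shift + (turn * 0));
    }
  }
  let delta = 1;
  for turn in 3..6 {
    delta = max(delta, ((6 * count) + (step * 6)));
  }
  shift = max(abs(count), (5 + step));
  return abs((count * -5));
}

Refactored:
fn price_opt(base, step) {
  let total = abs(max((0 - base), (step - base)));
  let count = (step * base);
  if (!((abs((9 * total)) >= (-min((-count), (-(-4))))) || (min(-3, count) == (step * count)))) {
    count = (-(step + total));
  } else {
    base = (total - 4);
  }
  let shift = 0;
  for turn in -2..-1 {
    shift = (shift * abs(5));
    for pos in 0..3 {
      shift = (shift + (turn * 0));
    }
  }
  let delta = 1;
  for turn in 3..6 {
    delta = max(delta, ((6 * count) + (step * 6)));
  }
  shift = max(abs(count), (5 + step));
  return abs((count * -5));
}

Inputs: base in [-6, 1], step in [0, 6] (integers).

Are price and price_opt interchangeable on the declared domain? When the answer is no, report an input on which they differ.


There is a counterexample at base=-6, step=0: 30 on one side, 0 on the other.
price: total=6, then count=0, then ((abs((9 * total)) >= max(count, -4)) || (min(-3, count) == (step * count))) is true, then count=-6, then shift=0, then (turn=-2), then shift=0, then (pos=0), then shift=0, then (pos=1), then shift=0, then (pos=2), then shift=0, then delta=1, then (turn=3), then delta=1, then (turn=4), then delta=1, then (turn=5), then delta=1, then shift=6, then returns 30
price_opt: total=6, then count=0, then (!((abs((9 * total)) >= (-min((-count), (-(-4))))) || (min(-3, count) == (step * count)))) is false, then base=2, then shift=0, then (turn=-2), then shift=0, then (pos=0), then shift=0, then (pos=1), then shift=0, then (pos=2), then shift=0, then delta=1, then (turn=3), then delta=1, then (turn=4), then delta=1, then (turn=5), then delta=1, then shift=5, then returns 0
verdict: not equivalent; witness: base=-6, step=0


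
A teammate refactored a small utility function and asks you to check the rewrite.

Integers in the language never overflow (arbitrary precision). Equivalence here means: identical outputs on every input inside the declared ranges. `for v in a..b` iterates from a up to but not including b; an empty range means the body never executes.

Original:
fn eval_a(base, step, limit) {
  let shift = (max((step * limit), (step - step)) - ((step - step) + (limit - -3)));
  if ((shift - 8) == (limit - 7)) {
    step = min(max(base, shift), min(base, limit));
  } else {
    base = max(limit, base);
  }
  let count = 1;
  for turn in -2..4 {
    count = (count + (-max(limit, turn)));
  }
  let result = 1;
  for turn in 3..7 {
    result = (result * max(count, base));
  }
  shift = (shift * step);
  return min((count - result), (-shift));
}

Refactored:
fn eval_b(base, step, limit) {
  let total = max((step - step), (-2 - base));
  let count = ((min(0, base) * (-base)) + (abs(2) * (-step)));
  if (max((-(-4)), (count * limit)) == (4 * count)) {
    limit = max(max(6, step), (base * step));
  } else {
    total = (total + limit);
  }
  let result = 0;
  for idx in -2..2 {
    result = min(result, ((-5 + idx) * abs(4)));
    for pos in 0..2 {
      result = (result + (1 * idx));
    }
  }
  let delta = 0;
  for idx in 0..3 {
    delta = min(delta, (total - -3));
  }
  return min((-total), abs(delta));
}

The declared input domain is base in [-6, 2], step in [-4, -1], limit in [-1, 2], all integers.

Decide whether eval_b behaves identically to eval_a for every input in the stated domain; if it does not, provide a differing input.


base=-6, step=-4, limit=-1 yields -4 from eval_a but -3 from eval_b.
verdict: not equivalent; witness: base=-6, step=-4, limit=-1


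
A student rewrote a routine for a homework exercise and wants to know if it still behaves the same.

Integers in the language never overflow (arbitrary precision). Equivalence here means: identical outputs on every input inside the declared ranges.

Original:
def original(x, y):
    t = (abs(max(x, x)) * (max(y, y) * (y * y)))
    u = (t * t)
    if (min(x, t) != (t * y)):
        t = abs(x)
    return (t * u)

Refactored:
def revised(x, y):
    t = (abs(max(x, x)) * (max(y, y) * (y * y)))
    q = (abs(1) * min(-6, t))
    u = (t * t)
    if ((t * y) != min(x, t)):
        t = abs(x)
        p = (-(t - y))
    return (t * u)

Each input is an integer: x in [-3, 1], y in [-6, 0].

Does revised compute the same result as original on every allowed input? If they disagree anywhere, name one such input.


The two versions differ — the changes include local variable names differ, constant usage differs, arithmetic usage differs, statement counts differ, min/max/abs usage differs.
As a probe, take x=-2, y=-5: original runs t=-250, then u=62500, then (min(x, t) != (t * y)) is true, then t=2, then returns 125000; revised runs t=-250, then q=-250, then u=62500, then ((t * y) != min(x, t)) is true, then t=2, then p=-7, then returns 125000; both end at 125000.
Across all 35 domain points the two functions coincide.
verdict: equivalent


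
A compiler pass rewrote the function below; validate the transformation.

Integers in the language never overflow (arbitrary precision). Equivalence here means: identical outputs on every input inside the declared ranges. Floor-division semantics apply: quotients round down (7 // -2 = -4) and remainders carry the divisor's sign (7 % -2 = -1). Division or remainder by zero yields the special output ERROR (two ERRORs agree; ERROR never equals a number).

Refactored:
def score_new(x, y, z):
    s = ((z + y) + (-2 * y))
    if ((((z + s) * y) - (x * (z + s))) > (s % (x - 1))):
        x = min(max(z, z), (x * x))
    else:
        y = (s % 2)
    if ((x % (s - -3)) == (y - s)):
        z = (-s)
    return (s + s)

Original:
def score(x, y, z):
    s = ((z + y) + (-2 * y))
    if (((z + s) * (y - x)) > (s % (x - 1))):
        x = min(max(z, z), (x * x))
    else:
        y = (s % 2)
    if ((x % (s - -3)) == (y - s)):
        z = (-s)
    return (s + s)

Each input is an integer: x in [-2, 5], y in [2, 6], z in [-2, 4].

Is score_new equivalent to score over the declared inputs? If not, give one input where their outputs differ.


Comparing the listings, the differences include: arithmetic usage differs.
One worked example (x=4, y=2, z=1) — score: s := -1 | (((z + s) * (y - x)) > (s % (x - 1))): false | y := 1 | ((x % (s - -3)) == (y - s)): false | result -2; score_new: s := -1 | ((((z + s) * y) - (x * (z + s))) > (s % (x - 1))): false | y := 1 | ((x % (s - -3)) == (y - s)): false | result -2; agreement on -2.
Every one of the 280 inputs gives matching results.
verdict: equivalent


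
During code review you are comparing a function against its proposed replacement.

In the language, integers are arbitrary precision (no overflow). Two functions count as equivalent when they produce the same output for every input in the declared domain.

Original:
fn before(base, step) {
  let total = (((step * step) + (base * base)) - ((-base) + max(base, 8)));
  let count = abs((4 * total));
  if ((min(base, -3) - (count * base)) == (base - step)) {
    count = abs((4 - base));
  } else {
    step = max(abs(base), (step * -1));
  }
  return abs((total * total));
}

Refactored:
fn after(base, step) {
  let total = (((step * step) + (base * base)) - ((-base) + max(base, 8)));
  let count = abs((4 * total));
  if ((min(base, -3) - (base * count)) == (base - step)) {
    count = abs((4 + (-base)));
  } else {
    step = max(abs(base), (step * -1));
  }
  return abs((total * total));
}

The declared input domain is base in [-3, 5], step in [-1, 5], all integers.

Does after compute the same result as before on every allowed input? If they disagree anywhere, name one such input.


Comparing the listings, the differences include: arithmetic usage differs.
Spot check at base=-2, step=-1 — before: total becomes -5; next count becomes 20; next ((min(base, -3) - (count * base)) == (base - step)) evaluates to false; next step becomes 2; next final value 25. after: total becomes -5; next count becomes 20; next ((min(base, -3) - (base * count)) == (base - step)) evaluates to false; next step becomes 2; next final value 25. Both give 25.
Sweeping the whole domain (63 inputs) finds no disagreement.
verdict: equivalent


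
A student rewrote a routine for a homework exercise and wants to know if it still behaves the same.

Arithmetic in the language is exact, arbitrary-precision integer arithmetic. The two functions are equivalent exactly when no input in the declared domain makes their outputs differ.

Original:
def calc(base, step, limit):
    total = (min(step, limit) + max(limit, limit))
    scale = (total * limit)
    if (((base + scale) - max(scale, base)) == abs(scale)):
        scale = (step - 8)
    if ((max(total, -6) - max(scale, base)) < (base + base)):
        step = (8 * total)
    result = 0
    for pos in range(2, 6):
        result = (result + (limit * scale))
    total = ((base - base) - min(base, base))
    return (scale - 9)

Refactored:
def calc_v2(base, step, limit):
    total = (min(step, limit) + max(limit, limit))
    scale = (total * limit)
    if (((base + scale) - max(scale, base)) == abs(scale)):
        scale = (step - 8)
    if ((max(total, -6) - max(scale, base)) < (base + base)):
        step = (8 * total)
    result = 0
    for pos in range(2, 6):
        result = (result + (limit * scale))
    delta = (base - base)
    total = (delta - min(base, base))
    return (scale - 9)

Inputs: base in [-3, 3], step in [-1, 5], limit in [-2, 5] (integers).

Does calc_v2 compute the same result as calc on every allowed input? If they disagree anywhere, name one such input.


Changes here: statement counts differ, local variable names differ; the full 392-point sweep finds no disagreement.
verdict: equivalent


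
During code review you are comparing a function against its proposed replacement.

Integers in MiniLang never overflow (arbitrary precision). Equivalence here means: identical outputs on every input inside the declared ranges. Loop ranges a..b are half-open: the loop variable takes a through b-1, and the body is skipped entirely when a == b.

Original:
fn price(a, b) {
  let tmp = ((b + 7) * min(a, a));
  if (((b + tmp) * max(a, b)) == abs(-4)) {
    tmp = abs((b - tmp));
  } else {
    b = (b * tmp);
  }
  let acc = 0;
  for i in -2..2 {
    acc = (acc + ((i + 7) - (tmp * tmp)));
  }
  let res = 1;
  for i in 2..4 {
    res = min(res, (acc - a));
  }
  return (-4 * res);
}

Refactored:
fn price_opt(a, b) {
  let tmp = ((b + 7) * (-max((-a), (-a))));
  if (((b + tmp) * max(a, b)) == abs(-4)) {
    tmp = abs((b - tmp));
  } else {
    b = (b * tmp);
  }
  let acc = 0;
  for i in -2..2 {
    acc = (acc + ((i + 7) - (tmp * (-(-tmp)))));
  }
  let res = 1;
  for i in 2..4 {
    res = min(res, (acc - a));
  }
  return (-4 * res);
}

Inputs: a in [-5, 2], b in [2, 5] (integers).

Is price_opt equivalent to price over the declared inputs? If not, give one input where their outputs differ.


Although min/max/abs usage differs, 32/32 inputs agree.
verdict: equivalent


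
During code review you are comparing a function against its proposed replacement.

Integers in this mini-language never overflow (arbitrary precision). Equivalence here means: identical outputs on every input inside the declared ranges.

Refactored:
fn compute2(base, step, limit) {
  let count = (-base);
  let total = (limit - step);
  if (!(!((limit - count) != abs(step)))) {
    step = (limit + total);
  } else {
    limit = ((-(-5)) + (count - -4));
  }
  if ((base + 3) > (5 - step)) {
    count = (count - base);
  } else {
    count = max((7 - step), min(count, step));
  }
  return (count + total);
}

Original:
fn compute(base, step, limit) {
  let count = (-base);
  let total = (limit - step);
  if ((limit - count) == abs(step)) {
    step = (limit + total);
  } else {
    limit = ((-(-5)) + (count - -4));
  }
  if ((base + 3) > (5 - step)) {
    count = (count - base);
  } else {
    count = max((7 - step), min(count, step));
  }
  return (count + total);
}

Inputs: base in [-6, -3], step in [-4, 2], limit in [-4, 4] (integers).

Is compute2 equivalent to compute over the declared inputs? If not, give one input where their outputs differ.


Run the pair on base=-6, step=-4, limit=-3.
compute: count becomes 6; next total becomes 1; next ((limit - count) == abs(step)) evaluates to false; next limit becomes 15; next ((base + 3) > (5 - step)) evaluates to false; next count becomes 11; next final value 12
compute2: count becomes 6; next total becomes 1; next (!(!((limit - count) != abs(step)))) evaluates to true; next step becomes -2; next ((base + 3) > (5 - step)) evaluates to false; next count becomes 9; next final value 10
12 != 10, so the rewrite changes behavior.
verdict: not equivalent; witness: base=-6, step=-4, limit=-3


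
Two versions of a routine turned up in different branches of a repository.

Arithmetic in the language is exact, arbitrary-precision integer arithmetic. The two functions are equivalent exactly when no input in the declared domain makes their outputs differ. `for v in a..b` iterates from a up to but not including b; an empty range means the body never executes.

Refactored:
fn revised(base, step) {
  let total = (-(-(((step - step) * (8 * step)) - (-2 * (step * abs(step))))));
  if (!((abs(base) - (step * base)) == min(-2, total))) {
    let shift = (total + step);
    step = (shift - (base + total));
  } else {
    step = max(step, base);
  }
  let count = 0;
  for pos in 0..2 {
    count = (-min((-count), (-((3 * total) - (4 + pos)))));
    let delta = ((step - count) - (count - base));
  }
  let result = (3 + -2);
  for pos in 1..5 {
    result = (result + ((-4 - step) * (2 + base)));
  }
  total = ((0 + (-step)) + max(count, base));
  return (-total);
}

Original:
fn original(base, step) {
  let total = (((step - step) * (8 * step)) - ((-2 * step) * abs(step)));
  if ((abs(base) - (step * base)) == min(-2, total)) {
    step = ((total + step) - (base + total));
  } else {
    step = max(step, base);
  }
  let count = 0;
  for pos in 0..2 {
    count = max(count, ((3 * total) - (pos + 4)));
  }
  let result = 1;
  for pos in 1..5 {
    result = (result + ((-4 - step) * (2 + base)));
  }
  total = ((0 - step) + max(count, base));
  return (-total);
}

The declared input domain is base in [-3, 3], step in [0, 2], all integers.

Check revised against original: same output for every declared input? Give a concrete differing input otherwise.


Not equivalent: base=-3, step=0 separates them (0 vs 3).
original: total becomes 0; next ((abs(base) - (step * base)) == min(-2, total)) evaluates to false; next step becomes 0; next count becomes 0; next at pos=0:; next count becomes 0; next at pos=1:; next count becomes 0; next result becomes 1; next at pos=1:; next result becomes 5; next at pos=2:; next result becomes 9; next at pos=3:; next result becomes 13; next at pos=4:; next result becomes 17; next total becomes 0; next final value 0
revised: total becomes 0; next (!((abs(base) - (step * base)) == min(-2, total))) evaluates to true; next shift becomes 0; next step becomes 3; next count becomes 0; next at pos=0:; next count becomes 0; next delta becomes 0; next at pos=1:; next count becomes 0; next delta becomes 0; next result becomes 1; next at pos=1:; next result becomes 8; next at pos=2:; next result becomes 15; next at pos=3:; next result becomes 22; next at pos=4:; next result becomes 29; next total becomes -3; next final value 3
verdict: not equivalent; witness: base=-3, step=0


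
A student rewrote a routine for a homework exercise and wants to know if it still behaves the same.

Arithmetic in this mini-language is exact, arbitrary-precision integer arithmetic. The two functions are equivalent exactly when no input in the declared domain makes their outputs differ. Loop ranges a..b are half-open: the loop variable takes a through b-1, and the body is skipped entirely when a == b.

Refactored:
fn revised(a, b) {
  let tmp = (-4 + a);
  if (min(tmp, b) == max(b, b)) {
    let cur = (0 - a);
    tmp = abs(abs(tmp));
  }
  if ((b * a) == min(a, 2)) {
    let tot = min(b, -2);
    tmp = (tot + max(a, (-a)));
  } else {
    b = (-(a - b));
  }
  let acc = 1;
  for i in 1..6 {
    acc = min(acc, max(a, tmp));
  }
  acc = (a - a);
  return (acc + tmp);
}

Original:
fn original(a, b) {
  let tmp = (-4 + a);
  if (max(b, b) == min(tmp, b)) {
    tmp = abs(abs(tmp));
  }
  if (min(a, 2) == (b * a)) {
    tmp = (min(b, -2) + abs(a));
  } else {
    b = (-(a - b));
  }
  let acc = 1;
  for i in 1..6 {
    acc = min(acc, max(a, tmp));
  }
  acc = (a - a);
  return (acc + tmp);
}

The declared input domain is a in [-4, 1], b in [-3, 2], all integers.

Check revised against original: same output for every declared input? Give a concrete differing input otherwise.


This is a faithful refactor — statement counts differ; min/max/abs usage differs; constant usage differs; arithmetic usage differs; local variable names differ, but the computed results match everywhere.
Spot check at a=-4, b=0 — original: tmp=-8, then (max(b, b) == min(tmp, b)) is false, then (min(a, 2) == (b * a)) is false, then b=4, then acc=1, then (i=1), then acc=-4, then (i=2), then acc=-4, then (i=3), then acc=-4, then (i=4), then acc=-4, then (i=5), then acc=-4, then acc=0, then returns -8. revised: tmp=-8, then (min(tmp, b) == max(b, b)) is false, then ((b * a) == min(a, 2)) is false, then b=4, then acc=1, then (i=1), then acc=-4, then (i=2), then acc=-4, then (i=3), then acc=-4, then (i=4), then acc=-4, then (i=5), then acc=-4, then acc=0, then returns -8. Both give -8.
Checked all 36 inputs in the declared domain: the outputs agree on every one.
verdict: equivalent


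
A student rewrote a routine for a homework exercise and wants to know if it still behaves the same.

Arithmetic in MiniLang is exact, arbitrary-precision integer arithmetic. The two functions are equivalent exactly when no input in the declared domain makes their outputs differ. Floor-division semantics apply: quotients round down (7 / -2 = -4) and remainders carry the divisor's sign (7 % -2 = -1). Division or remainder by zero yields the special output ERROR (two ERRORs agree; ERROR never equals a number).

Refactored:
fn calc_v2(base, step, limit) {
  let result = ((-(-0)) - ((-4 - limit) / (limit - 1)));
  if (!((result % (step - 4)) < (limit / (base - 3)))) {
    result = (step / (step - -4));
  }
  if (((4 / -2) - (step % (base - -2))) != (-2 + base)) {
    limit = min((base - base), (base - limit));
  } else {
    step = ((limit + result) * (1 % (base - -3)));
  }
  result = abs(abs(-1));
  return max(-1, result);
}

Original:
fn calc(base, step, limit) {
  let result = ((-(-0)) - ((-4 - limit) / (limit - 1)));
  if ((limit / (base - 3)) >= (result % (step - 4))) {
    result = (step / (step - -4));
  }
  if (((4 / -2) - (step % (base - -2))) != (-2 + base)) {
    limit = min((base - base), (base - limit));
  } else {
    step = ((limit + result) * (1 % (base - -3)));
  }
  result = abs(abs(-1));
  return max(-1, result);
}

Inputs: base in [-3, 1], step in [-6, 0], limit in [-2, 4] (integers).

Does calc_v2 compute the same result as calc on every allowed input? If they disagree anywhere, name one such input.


On input base=-3, step=-4, limit=-1, calc returns ERROR while calc_v2 returns 1.
verdict: not equivalent; witness: base=-3, step=-4, limit=-1


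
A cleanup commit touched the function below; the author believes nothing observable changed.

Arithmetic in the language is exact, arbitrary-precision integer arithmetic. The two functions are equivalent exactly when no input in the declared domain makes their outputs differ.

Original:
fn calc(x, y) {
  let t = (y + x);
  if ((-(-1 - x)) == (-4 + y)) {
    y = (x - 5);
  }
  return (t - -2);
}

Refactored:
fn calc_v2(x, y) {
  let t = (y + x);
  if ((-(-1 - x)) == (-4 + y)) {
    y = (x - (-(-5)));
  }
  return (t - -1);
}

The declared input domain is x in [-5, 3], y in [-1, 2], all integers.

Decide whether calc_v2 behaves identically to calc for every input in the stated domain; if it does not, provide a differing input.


Run the pair on x=-5, y=-1.
calc: t := -6 | ((-(-1 - x)) == (-4 + y)): false | result -4
calc_v2: t := -6 | ((-(-1 - x)) == (-4 + y)): false | result -5
-4 != -5, so the rewrite changes behavior.
verdict: not equivalent; witness: x=-5, y=-1


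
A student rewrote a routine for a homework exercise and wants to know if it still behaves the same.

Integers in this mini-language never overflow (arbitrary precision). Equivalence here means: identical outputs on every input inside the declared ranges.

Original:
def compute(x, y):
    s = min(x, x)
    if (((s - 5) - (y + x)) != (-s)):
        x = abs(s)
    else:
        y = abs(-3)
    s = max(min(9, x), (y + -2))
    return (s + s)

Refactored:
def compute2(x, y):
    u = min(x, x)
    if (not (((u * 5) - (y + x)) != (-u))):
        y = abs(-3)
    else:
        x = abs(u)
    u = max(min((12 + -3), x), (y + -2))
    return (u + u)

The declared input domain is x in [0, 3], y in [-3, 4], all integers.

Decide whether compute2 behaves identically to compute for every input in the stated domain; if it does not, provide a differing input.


These are not equivalent — on x=0, y=0 the outputs split (0 vs 2).
compute: s := 0 | (((s - 5) - (y + x)) != (-s)): true | x := 0 | s := 0 | result 0
compute2: u := 0 | (not (((u * 5) - (y + x)) != (-u))): true | y := 3 | u := 1 | result 2
verdict: not equivalent; witness: x=0, y=0


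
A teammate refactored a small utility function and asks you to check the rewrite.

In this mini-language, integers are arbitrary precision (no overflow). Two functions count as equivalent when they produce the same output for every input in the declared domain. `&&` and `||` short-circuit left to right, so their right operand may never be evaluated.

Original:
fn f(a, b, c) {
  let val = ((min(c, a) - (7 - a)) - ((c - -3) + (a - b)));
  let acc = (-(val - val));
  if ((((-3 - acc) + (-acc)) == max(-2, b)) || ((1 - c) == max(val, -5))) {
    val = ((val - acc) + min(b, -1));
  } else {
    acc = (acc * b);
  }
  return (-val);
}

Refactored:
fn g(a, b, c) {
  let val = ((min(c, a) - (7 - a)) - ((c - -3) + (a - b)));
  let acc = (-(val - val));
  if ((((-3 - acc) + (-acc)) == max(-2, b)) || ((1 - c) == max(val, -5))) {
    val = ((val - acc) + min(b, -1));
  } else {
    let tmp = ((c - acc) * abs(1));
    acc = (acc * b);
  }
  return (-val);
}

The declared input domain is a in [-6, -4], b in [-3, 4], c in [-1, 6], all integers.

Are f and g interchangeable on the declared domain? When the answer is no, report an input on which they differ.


Behavior is preserved: although min/max/abs usage differs; and constant usage differs; and local variable names differ; and statement counts differ; and arithmetic usage differs, the outputs never diverge.
One worked example (a=-6, b=-1, c=5) — f: val becomes -22; next acc becomes 0; next ((((-3 - acc) + (-acc)) == max(-2, b)) || ((1 - c) == max(val, -5))) evaluates to false; next acc becomes 0; next final value 22; g: val becomes -22; next acc becomes 0; next ((((-3 - acc) + (-acc)) == max(-2, b)) || ((1 - c) == max(val, -5))) evaluates to false; next tmp becomes 5; next acc becomes 0; next final value 22; agreement on 22.
An exhaustive pass over the 192 declared inputs shows identical outputs.
verdict: equivalent


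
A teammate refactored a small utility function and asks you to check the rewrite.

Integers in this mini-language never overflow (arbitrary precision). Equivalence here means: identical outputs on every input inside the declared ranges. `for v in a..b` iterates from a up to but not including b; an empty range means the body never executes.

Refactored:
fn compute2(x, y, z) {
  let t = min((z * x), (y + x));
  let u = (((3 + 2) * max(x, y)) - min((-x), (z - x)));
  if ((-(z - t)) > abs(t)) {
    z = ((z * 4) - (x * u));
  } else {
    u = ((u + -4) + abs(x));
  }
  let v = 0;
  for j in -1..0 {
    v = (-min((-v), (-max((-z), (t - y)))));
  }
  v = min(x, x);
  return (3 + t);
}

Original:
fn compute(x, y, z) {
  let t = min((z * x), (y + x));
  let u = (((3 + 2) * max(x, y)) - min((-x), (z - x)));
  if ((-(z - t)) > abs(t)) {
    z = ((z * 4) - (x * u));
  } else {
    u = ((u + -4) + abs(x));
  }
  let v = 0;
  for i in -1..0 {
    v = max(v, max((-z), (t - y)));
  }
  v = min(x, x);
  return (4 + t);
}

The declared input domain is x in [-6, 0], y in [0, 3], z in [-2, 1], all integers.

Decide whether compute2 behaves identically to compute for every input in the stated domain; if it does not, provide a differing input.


At x=-6, y=0, z=-2: compute gives -2, compute2 gives -3.
verdict: not equivalent; witness: x=-6, y=0, z=-2


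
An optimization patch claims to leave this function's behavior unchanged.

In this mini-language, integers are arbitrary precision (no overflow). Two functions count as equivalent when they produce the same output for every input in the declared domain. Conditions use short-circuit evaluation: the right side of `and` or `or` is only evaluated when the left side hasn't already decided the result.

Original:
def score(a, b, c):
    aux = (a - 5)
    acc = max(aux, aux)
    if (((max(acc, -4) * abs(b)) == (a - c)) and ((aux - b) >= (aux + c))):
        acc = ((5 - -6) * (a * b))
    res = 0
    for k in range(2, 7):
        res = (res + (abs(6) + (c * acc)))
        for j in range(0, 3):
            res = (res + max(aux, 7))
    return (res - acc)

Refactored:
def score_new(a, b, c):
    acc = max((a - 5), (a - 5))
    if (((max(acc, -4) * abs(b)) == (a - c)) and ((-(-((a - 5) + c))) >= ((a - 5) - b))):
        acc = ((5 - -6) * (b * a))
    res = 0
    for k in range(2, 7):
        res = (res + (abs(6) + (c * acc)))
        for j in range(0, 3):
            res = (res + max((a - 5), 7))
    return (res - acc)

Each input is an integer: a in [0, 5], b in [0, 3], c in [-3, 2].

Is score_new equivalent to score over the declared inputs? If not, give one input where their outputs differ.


a=1, b=0, c=1 yields 119 from score but 135 from score_new.
verdict: not equivalent; witness: a=1, b=0, c=1


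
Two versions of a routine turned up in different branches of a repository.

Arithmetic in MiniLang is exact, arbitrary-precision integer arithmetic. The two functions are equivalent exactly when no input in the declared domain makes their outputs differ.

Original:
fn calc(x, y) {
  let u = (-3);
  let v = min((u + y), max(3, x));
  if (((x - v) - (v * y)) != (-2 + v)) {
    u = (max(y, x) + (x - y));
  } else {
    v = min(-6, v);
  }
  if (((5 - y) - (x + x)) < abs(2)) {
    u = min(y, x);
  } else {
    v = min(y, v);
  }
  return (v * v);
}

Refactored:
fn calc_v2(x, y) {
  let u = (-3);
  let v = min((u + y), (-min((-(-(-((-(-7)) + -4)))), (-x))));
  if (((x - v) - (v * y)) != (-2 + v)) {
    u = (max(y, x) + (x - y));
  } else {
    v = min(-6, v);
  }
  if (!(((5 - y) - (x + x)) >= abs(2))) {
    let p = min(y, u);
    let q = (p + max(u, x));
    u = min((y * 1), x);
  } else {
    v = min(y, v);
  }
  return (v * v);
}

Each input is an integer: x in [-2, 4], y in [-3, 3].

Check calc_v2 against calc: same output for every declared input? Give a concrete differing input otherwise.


Comparing the listings, the differences include: local variable names differ; boolean connective usage differs; min/max/abs usage differs; comparison usage differs; constant usage differs; statement counts differ; arithmetic usage differs.
One worked example (x=-1, y=-1) — calc: u = -3; v = -4; (((x - v) - (v * y)) != (-2 + v)) -> true; u = -1; (((5 - y) - (x + x)) < abs(2)) -> false; v = -4; return 16; calc_v2: u = -3; v = -4; (((x - v) - (v * y)) != (-2 + v)) -> true; u = -1; (!(((5 - y) - (x + x)) >= abs(2))) -> false; v = -4; return 16; agreement on 16.
Every one of the 49 inputs gives matching results.
verdict: equivalent


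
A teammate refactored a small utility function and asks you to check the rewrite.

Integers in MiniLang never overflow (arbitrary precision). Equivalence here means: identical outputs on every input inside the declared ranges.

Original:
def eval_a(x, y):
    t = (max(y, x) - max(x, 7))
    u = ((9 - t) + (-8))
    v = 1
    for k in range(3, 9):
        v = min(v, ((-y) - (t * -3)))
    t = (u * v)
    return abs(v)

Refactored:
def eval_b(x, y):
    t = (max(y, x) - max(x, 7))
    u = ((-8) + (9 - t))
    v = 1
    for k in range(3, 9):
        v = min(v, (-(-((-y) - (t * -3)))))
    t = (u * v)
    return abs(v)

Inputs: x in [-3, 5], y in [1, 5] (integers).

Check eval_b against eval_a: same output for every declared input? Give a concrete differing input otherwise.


Behavior is preserved: although same computation, different form, the outputs never diverge.
Spot check at x=1, y=4 — eval_a: t = -3; u = 4; v = 1; [k=3]; v = -13; [k=4]; v = -13; [k=5]; v = -13; [k=6]; v = -13; [k=7]; v = -13; [k=8]; v = -13; t = -52; return 13. eval_b: t = -3; u = 4; v = 1; [k=3]; v = -13; [k=4]; v = -13; [k=5]; v = -13; [k=6]; v = -13; [k=7]; v = -13; [k=8]; v = -13; t = -52; return 13. Both give 13.
Sweeping the whole domain (45 inputs) finds no disagreement.
verdict: equivalent


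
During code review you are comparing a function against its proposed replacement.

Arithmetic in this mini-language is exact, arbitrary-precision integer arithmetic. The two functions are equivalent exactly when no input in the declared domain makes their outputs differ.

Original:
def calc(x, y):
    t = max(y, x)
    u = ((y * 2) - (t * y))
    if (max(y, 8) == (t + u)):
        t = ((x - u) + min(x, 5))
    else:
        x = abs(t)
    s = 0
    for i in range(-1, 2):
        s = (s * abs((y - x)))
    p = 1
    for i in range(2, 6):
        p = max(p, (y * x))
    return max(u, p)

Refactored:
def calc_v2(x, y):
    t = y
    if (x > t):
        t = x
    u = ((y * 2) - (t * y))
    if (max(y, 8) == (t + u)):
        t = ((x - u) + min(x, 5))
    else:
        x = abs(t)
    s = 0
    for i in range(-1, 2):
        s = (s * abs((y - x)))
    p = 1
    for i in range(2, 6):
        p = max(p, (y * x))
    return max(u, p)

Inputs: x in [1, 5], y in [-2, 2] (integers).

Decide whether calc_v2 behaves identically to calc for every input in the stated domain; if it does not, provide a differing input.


Although branching structure differs; and statement counts differ; and min/max/abs usage differs; and comparison usage differs, 25/25 inputs agree.
verdict: equivalent


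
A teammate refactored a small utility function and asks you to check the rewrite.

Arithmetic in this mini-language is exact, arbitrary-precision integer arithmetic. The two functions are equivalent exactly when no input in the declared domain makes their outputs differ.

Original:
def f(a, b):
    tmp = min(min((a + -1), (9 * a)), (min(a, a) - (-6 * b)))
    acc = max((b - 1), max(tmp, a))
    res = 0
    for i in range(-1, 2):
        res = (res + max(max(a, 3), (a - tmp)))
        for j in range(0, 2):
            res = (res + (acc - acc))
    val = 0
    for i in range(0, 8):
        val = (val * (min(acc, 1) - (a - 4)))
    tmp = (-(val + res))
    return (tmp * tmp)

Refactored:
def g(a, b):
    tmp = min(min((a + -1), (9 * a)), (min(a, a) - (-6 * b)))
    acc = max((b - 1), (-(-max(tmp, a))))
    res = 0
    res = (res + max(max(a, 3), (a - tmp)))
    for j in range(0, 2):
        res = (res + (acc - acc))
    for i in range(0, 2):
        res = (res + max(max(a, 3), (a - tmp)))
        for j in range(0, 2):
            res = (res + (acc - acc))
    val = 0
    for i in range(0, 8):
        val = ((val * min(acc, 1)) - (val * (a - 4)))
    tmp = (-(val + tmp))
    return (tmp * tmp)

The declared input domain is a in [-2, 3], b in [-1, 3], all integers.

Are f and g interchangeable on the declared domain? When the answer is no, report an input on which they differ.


The rewrite breaks on a=-2, b=-1, where the results are 2304 and 324.
f: tmp=-18, then acc=-2, then res=0, then (i=-1), then res=16, then (j=0), then res=16, then (j=1), then res=16, then (i=0), then res=32, then (j=0), then res=32, then (j=1), then res=32, then (i=1), then res=48, then (j=0), then res=48, then (j=1), then res=48, then val=0, then (i=0), then val=0, then (i=1), then val=0, then (i=2), then val=0, then (i=3), then val=0, then (i=4), then val=0, then (i=5), then val=0, then (i=6), then val=0, then (i=7), then val=0, then tmp=-48, then returns 2304
g: tmp=-18, then acc=-2, then res=0, then res=16, then (j=0), then res=16, then (j=1), then res=16, then (i=0), then res=32, then (j=0), then res=32, then (j=1), then res=32, then (i=1), then res=48, then (j=0), then res=48, then (j=1), then res=48, then val=0, then (i=0), then val=0, then (i=1), then val=0, then (i=2), then val=0, then (i=3), then val=0, then (i=4), then val=0, then (i=5), then val=0, then (i=6), then val=0, then (i=7), then val=0, then tmp=18, then returns 324
verdict: not equivalent; witness: a=-2, b=-1
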